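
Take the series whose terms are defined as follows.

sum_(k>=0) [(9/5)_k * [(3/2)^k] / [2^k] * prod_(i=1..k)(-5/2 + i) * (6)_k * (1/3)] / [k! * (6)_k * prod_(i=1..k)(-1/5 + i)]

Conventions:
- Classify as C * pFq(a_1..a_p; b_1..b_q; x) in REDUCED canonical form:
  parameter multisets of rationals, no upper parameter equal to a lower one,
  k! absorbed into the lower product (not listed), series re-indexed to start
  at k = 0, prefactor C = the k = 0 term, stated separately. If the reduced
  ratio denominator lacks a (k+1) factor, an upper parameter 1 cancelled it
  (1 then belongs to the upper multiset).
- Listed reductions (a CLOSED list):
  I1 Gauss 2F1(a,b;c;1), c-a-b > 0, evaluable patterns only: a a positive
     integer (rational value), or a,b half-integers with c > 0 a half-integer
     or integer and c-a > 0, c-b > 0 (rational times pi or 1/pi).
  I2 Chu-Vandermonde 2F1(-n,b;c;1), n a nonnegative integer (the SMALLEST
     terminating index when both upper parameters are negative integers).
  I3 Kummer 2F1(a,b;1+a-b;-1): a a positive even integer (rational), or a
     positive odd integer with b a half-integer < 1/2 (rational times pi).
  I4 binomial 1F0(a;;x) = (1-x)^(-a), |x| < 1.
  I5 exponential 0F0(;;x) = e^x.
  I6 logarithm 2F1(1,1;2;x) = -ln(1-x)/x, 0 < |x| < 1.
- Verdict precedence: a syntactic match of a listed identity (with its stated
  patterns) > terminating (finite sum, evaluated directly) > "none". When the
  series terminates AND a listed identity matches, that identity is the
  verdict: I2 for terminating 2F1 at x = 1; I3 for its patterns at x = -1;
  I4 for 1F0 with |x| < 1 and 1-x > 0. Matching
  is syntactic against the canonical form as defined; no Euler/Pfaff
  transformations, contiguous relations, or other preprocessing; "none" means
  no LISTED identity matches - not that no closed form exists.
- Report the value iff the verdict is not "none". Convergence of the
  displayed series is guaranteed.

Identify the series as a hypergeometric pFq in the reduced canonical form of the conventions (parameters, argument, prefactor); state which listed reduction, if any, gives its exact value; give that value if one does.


Key observation: x = (3/4) and the lower running product (C = 1/3) is a rising factorial.
Adjacent-term ratio: r(k) = (3/4) * (k-3/2) (k+9/5) / [(k+4/5) (k+1)] - poly over poly, x = (3/4) from leading terms; C = 1/3 at k = 0.

With C = 1/3: the canonical form is 2F1(-3/2, 9/5; 4/5; 3/4). Verdict: none here - no I1-I6 shape fits x = 3/4 with lower {4/5}.


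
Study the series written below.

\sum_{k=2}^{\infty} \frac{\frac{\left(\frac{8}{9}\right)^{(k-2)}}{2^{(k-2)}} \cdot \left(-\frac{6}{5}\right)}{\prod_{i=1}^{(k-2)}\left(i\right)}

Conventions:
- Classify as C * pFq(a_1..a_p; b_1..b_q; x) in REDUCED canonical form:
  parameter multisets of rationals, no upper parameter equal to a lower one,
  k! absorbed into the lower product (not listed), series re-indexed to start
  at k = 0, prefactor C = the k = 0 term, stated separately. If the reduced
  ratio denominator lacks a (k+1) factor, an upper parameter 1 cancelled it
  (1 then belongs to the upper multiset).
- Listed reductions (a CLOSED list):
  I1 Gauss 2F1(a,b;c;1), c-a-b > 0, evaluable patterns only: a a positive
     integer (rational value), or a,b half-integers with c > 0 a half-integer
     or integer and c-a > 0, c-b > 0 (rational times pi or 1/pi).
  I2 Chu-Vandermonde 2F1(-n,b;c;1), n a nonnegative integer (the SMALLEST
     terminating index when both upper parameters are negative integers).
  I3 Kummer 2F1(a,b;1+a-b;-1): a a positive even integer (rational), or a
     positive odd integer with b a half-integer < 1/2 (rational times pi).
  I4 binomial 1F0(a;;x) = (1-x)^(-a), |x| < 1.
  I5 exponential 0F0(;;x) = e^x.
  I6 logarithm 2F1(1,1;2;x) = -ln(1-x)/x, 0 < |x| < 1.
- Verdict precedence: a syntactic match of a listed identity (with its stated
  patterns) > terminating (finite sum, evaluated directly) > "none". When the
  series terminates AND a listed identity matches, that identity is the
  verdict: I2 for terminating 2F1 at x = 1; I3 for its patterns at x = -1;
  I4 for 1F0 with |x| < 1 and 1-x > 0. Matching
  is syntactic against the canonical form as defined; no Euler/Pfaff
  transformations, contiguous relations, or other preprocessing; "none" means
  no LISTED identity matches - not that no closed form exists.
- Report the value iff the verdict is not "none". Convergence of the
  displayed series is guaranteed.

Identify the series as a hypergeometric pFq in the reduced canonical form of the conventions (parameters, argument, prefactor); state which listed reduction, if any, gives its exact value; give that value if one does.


The series (x = \frac{4}{9}) is 0F0: upper {-}, lower {-}, prefactor -\frac{6}{5}. Verdict: this is exponential (I5) (the 0F0 exponential series at x = \frac{4}{9}). Exact value: \left(-\frac{6}{5}\right) \cdot e^{\frac{4}{9}}.

The tell: with t_0 = -\frac{6}{5}, the product of the first k integers (C = -6/5, x = 4/9) is k!.
Term ratio: r(k) = \frac{4}{9} * 1 / [(k+1)] ; factor over Q: parameters, x = \frac{4}{9}, and C = -\frac{6}{5}.


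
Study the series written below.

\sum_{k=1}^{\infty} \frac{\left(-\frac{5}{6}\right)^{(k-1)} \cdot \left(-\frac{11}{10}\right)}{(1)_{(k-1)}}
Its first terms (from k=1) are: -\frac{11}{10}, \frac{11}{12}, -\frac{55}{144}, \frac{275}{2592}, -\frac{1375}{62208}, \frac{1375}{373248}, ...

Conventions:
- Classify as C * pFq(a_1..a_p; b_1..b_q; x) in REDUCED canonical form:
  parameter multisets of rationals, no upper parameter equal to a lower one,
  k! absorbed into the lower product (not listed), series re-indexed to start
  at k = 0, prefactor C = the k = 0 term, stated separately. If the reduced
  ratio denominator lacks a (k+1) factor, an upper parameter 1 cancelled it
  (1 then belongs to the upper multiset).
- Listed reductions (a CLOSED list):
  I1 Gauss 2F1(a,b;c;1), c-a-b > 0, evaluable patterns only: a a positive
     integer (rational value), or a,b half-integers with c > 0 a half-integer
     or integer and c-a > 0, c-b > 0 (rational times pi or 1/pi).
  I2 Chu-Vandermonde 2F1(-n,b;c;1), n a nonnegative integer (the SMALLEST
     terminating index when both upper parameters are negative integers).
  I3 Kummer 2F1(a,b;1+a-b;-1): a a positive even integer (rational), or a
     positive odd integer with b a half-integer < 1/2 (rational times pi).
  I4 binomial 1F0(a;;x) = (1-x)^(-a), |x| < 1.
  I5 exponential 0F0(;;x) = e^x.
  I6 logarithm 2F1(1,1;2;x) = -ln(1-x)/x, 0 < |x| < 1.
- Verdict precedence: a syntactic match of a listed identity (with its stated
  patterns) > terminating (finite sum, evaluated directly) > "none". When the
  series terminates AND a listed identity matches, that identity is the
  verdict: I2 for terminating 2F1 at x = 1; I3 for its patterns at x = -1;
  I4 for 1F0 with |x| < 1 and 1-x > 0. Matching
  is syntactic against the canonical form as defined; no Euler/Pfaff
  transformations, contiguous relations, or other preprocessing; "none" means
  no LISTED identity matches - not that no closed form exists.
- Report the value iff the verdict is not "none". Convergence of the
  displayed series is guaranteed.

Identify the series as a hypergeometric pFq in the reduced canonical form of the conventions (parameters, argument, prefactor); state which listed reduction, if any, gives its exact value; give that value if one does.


The series (x = -\frac{5}{6}) is 0F0: upper {-}, lower {-}, prefactor -\frac{11}{10}. Verdict: the I5 exponential reduction matches (the 0F0 exponential series at x = -\frac{5}{6}). Exact value: \left(-\frac{11}{10}\right) \cdot e^{-\frac{5}{6}}.

Key observation: t_0 being -\frac{11}{10}, (1)_k (C = -11/10, x = -5/6) is k! itself.
Adjacent-term ratio: r(k) = -\frac{5}{6} * 1 / [(k+1)] - rational in k, leading ratio -\frac{5}{6}; with t_0 = -\frac{11}{10}, classification follows.


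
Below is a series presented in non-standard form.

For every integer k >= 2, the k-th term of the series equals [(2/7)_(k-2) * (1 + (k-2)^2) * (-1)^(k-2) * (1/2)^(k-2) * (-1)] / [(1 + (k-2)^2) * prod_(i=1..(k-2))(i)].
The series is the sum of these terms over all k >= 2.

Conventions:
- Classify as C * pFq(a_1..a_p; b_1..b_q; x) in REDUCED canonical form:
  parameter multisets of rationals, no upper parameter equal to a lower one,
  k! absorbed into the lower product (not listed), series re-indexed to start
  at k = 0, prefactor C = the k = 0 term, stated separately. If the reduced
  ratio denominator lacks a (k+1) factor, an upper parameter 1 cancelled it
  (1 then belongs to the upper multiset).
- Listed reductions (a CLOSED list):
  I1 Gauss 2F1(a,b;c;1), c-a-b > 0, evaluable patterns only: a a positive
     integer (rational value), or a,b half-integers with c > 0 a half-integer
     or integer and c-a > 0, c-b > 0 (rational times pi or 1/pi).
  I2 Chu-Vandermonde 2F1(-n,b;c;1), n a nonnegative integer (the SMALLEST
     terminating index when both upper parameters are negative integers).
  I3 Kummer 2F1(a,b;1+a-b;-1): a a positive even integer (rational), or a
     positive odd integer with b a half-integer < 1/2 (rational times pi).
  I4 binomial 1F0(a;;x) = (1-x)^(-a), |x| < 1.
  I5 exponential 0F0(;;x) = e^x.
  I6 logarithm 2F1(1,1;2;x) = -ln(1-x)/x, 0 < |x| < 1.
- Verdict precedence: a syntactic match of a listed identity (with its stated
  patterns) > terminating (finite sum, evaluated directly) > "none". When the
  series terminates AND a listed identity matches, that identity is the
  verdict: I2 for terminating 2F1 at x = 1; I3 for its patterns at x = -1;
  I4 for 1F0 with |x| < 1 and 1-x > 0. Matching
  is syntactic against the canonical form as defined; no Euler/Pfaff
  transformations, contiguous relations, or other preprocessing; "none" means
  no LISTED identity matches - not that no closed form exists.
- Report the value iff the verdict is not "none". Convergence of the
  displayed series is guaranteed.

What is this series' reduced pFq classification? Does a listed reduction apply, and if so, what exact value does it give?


This is -1 * 1F0(2/7; -; -1/2) in reduced canonical form. Verdict: this is the I4 binomial reduction (the 1F0 binomial series: exponent -2/7, x = -1/2). Exact value: (-1) * (3/2)^(-2/7).

The tell: x = (-1/2) and the factor k^2 + 1 cancels (top and bottom), leaving prefactor -1.
Adjacent-term ratio: r(k) = (-1/2) * (k+2/7) / [(k+1)] - poly over poly, x = (-1/2) from leading terms; C = -1 at k = 0.


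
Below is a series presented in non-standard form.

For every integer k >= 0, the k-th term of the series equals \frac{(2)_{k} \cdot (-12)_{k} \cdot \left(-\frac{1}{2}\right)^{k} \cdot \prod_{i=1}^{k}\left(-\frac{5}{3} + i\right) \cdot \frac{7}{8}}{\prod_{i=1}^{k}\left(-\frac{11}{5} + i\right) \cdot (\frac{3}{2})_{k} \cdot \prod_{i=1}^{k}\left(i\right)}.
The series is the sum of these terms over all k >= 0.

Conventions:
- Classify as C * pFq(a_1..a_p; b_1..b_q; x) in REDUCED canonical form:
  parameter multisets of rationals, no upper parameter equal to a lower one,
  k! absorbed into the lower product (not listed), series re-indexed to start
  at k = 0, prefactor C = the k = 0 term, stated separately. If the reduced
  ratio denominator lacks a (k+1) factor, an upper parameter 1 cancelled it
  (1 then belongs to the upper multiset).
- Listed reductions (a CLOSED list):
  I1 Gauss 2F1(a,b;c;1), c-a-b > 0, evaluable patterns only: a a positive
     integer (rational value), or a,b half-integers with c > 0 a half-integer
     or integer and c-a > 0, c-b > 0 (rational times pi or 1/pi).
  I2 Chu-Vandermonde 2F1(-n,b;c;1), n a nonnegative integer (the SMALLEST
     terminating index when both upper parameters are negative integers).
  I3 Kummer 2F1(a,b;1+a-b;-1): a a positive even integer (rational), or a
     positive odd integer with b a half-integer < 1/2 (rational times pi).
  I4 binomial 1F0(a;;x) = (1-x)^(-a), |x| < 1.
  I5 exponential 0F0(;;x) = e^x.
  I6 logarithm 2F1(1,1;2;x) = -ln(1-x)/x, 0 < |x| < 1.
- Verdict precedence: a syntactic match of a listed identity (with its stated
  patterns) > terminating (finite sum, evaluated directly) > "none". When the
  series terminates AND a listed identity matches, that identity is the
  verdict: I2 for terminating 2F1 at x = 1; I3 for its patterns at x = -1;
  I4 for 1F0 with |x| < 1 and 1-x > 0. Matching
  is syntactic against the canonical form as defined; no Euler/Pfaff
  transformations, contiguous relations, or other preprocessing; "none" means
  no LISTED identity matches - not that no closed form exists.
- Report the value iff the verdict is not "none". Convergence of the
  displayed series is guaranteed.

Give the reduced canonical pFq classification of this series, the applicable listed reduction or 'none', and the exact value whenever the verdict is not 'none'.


Canonical form: C = \frac{7}{8} times 3F2 with upper {-12, -\frac{2}{3}, 2}, lower {-\frac{6}{5}, \frac{3}{2}}, x = -\frac{1}{2}. Verdict: terminating at k = 12: the factor (-12)_k kills every later term; summing the 13 survivors is exact. Sum: -\frac{6764833132024540571}{14970701502816696}.

The tell: x = -\frac{1}{2} and the running product (C = 7/8, x = -1/2) telescopes to a rising factorial.
Adjacent-term ratio: r(k) = -\frac{1}{2} * (k-12) (k-\frac{2}{3}) (k+2) / [(k-\frac{6}{5}) (k+\frac{3}{2}) (k+1)] - rational in k. x = -\frac{1}{2}; t_0 = \frac{7}{8}; negate the roots.


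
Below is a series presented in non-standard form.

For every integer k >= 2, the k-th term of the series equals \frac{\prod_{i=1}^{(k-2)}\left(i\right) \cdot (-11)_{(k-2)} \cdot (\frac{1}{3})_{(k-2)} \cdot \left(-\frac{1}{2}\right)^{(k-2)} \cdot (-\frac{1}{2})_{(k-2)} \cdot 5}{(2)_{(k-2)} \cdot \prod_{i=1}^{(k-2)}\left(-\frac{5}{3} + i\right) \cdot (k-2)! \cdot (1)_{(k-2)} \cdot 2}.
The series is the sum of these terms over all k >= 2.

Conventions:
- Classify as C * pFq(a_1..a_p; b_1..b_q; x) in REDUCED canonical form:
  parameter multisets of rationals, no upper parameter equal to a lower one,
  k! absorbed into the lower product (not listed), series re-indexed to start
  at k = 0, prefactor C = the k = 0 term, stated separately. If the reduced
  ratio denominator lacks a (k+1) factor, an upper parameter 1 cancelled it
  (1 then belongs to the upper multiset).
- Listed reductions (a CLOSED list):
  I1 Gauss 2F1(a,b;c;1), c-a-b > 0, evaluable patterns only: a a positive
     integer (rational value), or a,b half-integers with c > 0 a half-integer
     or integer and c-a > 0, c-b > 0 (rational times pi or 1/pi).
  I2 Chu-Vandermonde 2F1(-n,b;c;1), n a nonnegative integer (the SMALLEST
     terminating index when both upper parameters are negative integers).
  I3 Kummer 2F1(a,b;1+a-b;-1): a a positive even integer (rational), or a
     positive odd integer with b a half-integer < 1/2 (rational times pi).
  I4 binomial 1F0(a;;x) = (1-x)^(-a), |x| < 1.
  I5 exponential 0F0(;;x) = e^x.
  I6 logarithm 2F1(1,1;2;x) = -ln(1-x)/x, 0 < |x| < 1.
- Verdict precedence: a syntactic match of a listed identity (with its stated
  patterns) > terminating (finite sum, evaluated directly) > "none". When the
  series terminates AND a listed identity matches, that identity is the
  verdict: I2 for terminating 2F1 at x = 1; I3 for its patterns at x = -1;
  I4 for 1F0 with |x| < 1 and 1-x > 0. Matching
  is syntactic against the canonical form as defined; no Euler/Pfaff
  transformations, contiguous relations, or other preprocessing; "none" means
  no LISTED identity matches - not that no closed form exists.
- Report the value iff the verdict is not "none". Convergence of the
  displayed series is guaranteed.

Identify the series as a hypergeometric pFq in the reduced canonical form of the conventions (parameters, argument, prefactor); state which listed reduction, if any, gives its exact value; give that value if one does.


This is \frac{5}{2} * 3F2(-11, -\frac{1}{2}, \frac{1}{3}; -\frac{2}{3}, 2; -\frac{1}{2}) in reduced canonical form. Verdict: terminating - the sum ends at index 11 because -11 is a negative integer; exact evaluation follows. Exact value: \frac{699009955805}{51539607552}.

The tell: with t_0 = \frac{5}{2}, the lower running product (C = 5/2) is a rising factorial.
Term ratio: r(k) = -\frac{1}{2} * (k-11) (k-\frac{1}{2}) (k+\frac{1}{3}) / [(k-\frac{2}{3}) (k+2) (k+1)] - rational in k, leading ratio -\frac{1}{2}; with t_0 = \frac{5}{2}, classification follows.


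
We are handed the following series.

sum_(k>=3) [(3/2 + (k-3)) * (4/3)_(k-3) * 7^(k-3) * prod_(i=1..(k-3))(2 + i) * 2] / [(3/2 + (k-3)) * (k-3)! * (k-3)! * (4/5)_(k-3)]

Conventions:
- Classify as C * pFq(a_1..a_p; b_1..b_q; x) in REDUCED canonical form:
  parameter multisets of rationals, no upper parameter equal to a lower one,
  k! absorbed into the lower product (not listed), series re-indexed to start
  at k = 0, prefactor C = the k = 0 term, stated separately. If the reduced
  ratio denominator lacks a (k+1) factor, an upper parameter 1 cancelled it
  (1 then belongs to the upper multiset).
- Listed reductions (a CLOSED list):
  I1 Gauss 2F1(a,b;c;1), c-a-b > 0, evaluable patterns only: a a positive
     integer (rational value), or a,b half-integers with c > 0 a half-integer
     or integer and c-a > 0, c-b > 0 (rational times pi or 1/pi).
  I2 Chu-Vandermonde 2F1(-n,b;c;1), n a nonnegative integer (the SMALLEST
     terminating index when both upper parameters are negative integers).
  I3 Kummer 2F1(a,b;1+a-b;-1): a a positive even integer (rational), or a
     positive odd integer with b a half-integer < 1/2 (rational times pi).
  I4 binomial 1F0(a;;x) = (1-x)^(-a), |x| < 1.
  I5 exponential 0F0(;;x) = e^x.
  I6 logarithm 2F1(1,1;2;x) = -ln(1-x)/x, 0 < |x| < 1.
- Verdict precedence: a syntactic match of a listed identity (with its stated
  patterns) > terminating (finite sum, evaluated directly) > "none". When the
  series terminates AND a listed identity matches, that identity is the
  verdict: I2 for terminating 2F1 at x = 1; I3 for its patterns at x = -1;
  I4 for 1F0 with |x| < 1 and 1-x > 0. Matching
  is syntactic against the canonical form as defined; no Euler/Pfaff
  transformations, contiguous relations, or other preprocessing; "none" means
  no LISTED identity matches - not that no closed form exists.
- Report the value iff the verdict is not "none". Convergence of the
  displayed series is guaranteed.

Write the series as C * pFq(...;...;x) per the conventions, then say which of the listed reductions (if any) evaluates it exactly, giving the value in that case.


Classification (C = 2): 2F2 with upper {4/3, 3}, lower {4/5, 1}, argument x = 7. Verdict: none here - no I1-I6 shape fits x = 7 with lower {4/5, 1}.

Key observation: x = 7 and the running product (C = 2) telescopes to a rising factorial.
Consecutive-term ratio: r(k) = 7 * (k+4/3) (k+3) / [(k+4/5) (k+1) (k+1)] - poly over poly, x = 7 from leading terms; C = 2 at k = 0.


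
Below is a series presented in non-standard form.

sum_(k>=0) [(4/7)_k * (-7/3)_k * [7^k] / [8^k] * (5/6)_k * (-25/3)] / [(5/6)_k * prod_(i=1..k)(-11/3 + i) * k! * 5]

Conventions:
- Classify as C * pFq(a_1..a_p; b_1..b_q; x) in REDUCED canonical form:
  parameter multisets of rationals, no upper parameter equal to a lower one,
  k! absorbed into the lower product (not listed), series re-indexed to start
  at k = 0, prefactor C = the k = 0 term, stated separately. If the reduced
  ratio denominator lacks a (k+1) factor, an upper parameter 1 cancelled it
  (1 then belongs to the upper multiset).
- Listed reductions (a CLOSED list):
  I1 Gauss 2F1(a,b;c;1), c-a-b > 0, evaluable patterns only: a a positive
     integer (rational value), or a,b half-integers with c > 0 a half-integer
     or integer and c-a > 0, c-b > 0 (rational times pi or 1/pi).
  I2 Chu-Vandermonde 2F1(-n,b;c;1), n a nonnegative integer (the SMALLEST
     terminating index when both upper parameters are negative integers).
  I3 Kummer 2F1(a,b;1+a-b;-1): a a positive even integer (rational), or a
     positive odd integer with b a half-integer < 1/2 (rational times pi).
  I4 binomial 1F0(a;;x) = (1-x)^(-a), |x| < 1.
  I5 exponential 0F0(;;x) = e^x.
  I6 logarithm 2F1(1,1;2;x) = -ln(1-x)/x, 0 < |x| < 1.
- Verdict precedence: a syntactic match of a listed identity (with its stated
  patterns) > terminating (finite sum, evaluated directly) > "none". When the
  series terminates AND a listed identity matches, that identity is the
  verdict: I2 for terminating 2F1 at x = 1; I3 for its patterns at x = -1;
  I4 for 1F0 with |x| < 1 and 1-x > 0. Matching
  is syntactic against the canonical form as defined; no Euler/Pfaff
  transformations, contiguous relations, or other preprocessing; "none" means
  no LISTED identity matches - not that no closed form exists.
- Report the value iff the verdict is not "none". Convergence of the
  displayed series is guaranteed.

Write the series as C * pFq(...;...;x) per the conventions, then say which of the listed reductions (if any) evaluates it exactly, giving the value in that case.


x = 7/8 here; the reduced form reads 2F1, upper {-7/3, 4/7}, lower {-8/3}, C = -5/3. Verdict: none (x = 7/8): each listed identity misses the multisets {-7/3, 4/7} ; {-8/3}.

First insight: from the first term -5/3: the lower running product (C = -5/3, x = 7/8) is a rising factorial.
Consecutive-term ratio: r(k) = (7/8) * (k-7/3) (k+4/7) / [(k-8/3) (k+1)] - rational; roots negated = parameters, x = (7/8), C = -5/3.


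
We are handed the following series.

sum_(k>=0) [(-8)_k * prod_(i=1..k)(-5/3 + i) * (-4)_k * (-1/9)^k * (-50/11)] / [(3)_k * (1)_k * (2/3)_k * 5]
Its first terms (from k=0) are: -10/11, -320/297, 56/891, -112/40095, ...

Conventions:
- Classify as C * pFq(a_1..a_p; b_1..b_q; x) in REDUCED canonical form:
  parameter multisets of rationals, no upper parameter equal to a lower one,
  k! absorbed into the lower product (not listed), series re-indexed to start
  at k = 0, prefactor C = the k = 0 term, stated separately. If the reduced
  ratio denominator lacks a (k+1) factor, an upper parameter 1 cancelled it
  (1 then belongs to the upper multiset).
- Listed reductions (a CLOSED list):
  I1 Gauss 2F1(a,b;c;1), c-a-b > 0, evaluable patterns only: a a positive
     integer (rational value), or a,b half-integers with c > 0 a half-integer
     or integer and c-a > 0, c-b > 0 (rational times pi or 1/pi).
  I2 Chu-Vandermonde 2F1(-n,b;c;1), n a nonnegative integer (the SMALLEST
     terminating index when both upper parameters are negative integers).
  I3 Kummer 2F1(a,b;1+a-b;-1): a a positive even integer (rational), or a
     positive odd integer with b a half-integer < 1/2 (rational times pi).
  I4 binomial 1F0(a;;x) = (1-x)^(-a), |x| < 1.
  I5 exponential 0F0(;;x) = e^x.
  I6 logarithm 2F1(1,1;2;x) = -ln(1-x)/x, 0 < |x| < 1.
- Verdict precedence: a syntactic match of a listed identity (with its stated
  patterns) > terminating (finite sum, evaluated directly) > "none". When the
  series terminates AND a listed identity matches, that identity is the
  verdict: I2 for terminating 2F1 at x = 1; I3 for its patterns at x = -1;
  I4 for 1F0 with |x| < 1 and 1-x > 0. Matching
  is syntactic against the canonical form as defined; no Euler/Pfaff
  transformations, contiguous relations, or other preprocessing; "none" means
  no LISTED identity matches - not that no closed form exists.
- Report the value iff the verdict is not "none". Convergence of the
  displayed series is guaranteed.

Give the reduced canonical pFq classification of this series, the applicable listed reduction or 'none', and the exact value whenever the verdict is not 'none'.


x = -1/9 here; the reduced form reads 3F2, upper {-8, -4, -2/3}, lower {2/3, 3}, C = -10/11. Verdict: terminating. With -4 upstairs the series is a 5-term polynomial sum; evaluated term by term. Hence: -22940384/11908215.

First insight: t_0 = -10/11 here, and the constant factors (C = -10/11) combine into one prefactor.
Consecutive-term ratio: r(k) = (-1/9) * (k-8) (k-4) (k-2/3) / [(k+2/3) (k+3) (k+1)] - rational; roots negated = parameters, x = (-1/9), C = -10/11.


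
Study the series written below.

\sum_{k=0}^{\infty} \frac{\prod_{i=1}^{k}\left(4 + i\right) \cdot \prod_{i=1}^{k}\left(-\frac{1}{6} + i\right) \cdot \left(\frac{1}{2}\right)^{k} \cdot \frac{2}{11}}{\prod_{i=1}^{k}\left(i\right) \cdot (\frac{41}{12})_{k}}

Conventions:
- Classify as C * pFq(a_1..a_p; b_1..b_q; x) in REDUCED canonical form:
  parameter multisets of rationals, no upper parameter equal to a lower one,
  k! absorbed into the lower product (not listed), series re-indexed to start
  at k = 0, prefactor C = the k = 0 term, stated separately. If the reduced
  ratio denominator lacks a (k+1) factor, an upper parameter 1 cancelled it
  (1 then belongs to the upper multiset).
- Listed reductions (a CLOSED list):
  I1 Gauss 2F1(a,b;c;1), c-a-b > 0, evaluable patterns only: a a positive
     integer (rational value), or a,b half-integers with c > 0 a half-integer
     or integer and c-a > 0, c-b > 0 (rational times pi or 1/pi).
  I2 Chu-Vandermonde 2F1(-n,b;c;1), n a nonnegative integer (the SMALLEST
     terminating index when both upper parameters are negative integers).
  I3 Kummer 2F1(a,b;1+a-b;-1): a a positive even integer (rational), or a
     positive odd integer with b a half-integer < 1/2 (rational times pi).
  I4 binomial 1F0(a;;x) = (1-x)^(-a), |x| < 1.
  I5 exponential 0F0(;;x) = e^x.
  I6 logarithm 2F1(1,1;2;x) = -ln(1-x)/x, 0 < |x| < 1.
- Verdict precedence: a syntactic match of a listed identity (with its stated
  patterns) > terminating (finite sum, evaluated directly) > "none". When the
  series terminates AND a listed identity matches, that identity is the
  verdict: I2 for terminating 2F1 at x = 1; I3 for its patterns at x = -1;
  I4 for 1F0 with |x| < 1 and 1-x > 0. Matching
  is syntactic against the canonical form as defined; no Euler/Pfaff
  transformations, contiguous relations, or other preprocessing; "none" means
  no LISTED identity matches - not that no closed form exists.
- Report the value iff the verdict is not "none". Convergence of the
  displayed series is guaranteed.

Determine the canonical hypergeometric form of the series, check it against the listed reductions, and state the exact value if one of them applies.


This is \frac{2}{11} * 2F1(\frac{5}{6}, 5; \frac{41}{12}; \frac{1}{2}) in reduced canonical form. Verdict: none - this 2F1 at x = \frac{1}{2} matches no listed pattern, and upper {\frac{5}{6}, 5} holds no stopper.

First insight: with t_0 = \frac{2}{11}, the running product (C = 2/11) telescopes to a rising factorial.
Term ratio: r(k) = \frac{1}{2} * (k+\frac{5}{6}) (k+5) / [(k+\frac{41}{12}) (k+1)] - rational; roots negated = parameters, x = \frac{1}{2}, C = \frac{2}{11}.


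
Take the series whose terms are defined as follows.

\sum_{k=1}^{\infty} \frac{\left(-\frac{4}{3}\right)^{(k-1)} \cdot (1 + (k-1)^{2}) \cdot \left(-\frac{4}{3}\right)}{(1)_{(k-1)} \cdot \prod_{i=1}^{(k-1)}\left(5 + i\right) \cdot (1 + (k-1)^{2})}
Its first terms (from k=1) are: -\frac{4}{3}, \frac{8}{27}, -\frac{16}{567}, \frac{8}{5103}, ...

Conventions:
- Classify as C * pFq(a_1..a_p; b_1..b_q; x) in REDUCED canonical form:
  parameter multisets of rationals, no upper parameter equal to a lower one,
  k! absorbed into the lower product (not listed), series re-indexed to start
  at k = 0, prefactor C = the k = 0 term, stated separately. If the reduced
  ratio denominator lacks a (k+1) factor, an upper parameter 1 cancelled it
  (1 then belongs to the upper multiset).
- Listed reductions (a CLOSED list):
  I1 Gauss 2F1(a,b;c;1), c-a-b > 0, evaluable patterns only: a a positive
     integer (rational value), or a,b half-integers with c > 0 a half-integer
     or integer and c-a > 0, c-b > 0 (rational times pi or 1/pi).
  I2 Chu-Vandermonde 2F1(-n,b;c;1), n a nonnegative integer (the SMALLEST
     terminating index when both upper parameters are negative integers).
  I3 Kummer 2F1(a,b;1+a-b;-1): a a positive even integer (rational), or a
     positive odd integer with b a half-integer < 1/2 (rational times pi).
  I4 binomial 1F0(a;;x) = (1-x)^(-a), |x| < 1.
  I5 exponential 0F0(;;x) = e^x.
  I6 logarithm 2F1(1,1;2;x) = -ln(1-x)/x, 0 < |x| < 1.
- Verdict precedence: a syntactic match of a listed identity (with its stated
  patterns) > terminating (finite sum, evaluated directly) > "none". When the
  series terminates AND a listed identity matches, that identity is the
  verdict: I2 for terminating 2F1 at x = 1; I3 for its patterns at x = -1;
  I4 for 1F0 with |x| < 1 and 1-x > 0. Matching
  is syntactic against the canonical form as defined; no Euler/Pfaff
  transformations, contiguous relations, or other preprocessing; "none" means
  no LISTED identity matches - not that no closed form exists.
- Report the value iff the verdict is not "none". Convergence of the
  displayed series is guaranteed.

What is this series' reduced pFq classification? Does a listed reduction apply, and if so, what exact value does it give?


The tell: with t_0 = -\frac{4}{3}, the lower running product (C = -4/3) is a rising factorial.
Adjacent-term ratio: r(k) = -\frac{4}{3} * 1 / [(k+6) (k+1)] - rational; roots negated = parameters, x = -\frac{4}{3}, C = -\frac{4}{3}.

This is -\frac{4}{3} * 0F1(-; 6; -\frac{4}{3}) in reduced canonical form. Verdict: none. Every listed pattern misses the 0F1 form at -\frac{4}{3}, upper {-}.


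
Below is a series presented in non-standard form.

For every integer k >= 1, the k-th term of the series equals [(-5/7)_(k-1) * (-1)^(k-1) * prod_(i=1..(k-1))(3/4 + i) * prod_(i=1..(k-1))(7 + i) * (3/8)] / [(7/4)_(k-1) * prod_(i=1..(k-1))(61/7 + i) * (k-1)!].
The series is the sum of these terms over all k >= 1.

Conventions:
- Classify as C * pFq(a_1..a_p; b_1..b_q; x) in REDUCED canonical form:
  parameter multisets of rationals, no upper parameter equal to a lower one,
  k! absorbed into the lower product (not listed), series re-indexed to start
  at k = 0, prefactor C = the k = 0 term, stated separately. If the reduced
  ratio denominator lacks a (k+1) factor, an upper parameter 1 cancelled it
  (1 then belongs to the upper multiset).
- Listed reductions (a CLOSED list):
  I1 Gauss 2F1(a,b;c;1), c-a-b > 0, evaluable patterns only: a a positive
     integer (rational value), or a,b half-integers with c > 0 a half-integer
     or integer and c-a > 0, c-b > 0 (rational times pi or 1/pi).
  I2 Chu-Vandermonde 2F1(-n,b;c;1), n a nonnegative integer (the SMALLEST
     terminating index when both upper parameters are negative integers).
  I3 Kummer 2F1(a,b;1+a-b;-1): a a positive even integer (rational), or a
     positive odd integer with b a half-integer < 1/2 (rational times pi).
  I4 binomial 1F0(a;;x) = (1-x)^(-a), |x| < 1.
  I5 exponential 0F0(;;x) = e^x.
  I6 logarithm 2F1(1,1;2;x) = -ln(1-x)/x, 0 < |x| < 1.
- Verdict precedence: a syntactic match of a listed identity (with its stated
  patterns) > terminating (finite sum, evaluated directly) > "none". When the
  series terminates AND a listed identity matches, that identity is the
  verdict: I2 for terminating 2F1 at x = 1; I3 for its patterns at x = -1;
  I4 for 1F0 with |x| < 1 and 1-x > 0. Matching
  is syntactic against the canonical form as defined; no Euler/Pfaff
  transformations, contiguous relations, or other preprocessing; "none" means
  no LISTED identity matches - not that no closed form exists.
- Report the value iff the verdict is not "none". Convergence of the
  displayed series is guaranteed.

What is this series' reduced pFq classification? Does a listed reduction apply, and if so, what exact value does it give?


Reduced: x = -1, 2F1, upper = {-5/7, 8}, lower = {68/7}, C = 3/8. Verdict: Kummer (I3) fires (x = -1; c = 68/7 equals 1+a-b for upper {-5/7, 8}: listed pattern). Sum: 77409/134456.

Structural cue: with t_0 = 3/8, the lower running product (C = 3/8, x = -1) is a rising factorial.
Consecutive-term ratio: r(k) = (-1) * (k-5/7) (k+8) / [(k+68/7) (k+1)] - rational in k, leading ratio (-1); with t_0 = 3/8, classification follows.


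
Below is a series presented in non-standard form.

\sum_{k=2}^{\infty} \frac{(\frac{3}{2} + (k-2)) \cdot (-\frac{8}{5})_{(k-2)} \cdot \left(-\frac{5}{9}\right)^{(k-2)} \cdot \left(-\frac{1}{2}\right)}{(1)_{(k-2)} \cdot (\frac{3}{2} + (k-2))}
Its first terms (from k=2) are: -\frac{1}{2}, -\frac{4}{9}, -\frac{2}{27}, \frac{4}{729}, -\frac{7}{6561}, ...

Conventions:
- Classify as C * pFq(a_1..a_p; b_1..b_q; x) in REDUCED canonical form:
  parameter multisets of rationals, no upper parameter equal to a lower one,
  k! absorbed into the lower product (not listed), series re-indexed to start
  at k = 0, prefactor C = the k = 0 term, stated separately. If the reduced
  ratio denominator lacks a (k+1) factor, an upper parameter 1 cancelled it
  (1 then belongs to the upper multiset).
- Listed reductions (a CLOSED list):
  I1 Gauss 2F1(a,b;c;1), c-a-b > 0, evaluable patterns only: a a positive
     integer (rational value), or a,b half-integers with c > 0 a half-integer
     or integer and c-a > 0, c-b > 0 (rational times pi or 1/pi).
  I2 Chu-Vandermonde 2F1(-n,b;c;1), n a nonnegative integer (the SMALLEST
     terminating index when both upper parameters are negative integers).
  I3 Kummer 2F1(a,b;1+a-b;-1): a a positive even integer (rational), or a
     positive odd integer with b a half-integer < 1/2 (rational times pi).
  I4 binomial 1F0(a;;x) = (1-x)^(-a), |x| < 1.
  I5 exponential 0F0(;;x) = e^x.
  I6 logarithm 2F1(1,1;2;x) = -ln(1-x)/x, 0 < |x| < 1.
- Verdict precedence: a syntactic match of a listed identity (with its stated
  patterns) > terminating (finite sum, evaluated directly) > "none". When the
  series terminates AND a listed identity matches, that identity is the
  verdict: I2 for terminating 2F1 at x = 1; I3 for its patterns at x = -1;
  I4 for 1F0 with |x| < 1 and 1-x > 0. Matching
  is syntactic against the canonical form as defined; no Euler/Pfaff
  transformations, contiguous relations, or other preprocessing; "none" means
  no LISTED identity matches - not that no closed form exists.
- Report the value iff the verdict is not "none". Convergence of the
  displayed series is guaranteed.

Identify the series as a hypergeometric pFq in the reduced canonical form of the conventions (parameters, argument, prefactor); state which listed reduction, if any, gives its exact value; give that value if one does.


This is -\frac{1}{2} * 1F0(-\frac{8}{5}; -; -\frac{5}{9}) in reduced canonical form. Verdict (x = -\frac{5}{9}): the binomial series (I4) applies (the 1F0 binomial series: exponent 8/5, x = -\frac{5}{9}). Exact value: \left(-\frac{1}{2}\right) \cdot \left(\frac{14}{9}\right)^{\frac{8}{5}}.

Structural cue: from the first term -\frac{1}{2}: the factor k + 3/2 cancels (top and bottom), leaving C = -1/2.
Adjacent-term ratio: r(k) = -\frac{5}{9} * (k-\frac{8}{5}) / [(k+1)] ; factor over Q: parameters, x = -\frac{5}{9}, and C = -\frac{1}{2}.


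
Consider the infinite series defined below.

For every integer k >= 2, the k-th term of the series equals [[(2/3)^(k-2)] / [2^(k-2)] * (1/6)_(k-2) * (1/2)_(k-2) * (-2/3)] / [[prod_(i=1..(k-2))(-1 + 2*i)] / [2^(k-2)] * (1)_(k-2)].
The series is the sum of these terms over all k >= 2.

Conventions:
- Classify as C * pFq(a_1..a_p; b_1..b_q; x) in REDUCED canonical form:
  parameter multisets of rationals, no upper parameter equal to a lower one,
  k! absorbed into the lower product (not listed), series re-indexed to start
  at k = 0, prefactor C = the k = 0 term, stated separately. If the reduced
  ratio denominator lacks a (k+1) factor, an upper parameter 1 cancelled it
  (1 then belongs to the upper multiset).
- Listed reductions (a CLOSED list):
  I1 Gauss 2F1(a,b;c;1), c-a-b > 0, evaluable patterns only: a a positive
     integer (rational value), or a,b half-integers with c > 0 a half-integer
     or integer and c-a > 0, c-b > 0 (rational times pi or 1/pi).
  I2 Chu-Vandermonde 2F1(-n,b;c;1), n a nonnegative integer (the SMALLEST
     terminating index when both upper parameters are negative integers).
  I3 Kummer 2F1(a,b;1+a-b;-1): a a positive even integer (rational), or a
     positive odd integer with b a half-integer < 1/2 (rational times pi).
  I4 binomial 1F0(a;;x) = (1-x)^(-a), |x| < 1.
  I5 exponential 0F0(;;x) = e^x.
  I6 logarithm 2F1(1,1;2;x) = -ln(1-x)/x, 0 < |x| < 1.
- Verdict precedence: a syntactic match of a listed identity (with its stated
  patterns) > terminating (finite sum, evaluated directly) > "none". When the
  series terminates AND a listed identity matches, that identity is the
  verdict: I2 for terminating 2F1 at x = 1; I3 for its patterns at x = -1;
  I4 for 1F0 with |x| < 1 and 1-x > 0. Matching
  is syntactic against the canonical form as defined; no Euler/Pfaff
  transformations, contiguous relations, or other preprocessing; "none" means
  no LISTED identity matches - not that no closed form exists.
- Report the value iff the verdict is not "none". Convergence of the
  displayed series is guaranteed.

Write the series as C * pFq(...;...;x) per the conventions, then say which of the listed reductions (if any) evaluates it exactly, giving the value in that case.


At argument 1/3: a 1F0 with upper {1/6}, lower {-}, scaled by C = -2/3. Verdict: binomial (I4) fires (the 1F0 binomial series: exponent -1/6, x = 1/3). Its exact value is (-2/3) * (2/3)^(-1/6).

Key observation: t_0 = -2/3 here, and the lower odd product (C = -2/3) is 2^k (1/2)_k.
Adjacent-term ratio: r(k) = (1/3) * (k+1/6) / [(k+1)] - rational in k, leading ratio (1/3); with t_0 = -2/3, classification follows.


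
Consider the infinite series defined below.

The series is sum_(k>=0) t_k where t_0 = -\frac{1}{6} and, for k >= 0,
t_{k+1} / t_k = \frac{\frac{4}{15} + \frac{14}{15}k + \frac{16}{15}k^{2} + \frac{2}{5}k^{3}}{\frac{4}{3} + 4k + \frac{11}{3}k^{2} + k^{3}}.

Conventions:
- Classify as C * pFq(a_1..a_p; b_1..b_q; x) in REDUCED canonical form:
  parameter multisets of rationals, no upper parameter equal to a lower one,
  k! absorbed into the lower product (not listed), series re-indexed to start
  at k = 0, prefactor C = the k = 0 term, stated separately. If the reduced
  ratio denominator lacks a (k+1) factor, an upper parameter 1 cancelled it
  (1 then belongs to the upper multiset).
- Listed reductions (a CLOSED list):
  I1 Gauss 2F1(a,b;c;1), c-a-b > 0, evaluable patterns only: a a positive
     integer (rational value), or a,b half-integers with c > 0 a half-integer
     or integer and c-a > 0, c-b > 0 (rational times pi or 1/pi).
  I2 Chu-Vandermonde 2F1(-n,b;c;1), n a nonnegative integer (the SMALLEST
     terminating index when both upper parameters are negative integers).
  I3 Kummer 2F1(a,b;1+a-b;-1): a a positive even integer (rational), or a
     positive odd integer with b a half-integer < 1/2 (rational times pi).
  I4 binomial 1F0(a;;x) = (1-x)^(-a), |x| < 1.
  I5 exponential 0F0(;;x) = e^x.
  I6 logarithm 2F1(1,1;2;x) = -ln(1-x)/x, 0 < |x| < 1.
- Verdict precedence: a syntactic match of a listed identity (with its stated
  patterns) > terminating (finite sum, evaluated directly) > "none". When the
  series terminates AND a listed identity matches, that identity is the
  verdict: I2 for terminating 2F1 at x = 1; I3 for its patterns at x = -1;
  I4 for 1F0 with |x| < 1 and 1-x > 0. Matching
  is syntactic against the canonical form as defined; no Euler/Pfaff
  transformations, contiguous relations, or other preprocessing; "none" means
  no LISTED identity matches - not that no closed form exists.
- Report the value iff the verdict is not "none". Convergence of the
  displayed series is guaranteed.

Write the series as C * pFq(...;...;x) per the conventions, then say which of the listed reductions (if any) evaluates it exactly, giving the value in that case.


This is -\frac{1}{6} * 2F1(1, 1; 2; \frac{2}{5}) in reduced canonical form. Verdict at x = \frac{2}{5}: logarithm (I6) matches (the logarithm: parameters (1,1;2), x = \frac{2}{5}). Value: \frac{5}{12} \cdot \ln\left(\frac{3}{5}\right).

Structural cue: from the first term -\frac{1}{6}: the ratio is unreduced: k + 2/3 divides both sides (C = -1/6, x = 2/5).
Term ratio: r(k) = \frac{2}{5} * (k+1) (k+1) / [(k+2) (k+1)] ; factor over Q: parameters, x = \frac{2}{5}, and C = -\frac{1}{6}.


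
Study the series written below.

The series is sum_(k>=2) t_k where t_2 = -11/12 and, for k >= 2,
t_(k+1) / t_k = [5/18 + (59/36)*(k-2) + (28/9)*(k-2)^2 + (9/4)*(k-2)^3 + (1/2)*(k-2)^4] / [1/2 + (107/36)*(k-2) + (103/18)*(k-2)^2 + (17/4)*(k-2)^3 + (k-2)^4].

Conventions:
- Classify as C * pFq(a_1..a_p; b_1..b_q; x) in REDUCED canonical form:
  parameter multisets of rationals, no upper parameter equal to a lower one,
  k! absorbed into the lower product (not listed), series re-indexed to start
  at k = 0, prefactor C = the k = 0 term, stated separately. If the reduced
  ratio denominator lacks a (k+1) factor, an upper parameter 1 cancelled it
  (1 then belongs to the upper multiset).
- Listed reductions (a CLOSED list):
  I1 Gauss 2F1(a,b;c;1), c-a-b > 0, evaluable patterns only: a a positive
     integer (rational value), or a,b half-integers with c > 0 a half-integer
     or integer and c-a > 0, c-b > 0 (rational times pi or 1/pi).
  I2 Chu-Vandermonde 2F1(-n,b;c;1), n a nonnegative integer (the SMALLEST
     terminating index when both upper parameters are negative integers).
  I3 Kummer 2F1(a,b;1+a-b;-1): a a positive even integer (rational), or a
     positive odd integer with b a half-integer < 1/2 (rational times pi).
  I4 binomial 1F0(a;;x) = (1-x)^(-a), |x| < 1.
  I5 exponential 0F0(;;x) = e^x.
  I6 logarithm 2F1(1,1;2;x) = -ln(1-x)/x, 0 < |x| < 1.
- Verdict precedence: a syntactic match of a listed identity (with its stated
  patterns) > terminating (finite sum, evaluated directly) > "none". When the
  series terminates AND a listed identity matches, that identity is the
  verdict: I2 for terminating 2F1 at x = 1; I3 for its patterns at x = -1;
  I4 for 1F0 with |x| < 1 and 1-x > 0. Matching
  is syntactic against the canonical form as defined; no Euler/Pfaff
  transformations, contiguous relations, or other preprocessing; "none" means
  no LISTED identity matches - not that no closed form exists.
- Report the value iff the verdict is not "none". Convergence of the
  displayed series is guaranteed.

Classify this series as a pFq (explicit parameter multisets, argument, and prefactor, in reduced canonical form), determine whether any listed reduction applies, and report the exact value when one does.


This is -11/12 * 2F1(1, 5/2; 9/4; 1/2) in reduced canonical form. Verdict: none. A 2F1 with upper {1, 5/2} fits none of I1-I6 at x = 1/2; the sum runs forever.

Key observation: x = (1/2) and the ratio is unreduced: k + 2/3 divides both sides (C = -11/12, x = 1/2).
Term ratio: r(k) = (1/2) * (k+1) (k+5/2) / [(k+9/4) (k+1)] ; factor over Q: parameters, x = (1/2), and C = -11/12.
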